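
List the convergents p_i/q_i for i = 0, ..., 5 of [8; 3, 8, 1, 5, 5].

8/1, 25/3, 208/25, 233/28, 1373/165, 7098/853

Using the convergent recurrence p_i = a_i*p_{i-1} + p_{i-2}, q_i = a_i*q_{i-1} + q_{i-2} with p_{-2}=0, p_{-1}=1, q_{-2}=1, q_{-1}=0:
  i=0: a_0=8, p_0 = 8*1 + 0 = 8, q_0 = 8*0 + 1 = 1.
  i=1: a_1=3, p_1 = 3*8 + 1 = 25, q_1 = 3*1 + 0 = 3.
  i=2: a_2=8, p_2 = 8*25 + 8 = 208, q_2 = 8*3 + 1 = 25.
  i=3: a_3=1, p_3 = 1*208 + 25 = 233, q_3 = 1*25 + 3 = 28.
  i=4: a_4=5, p_4 = 5*233 + 208 = 1373, q_4 = 5*28 + 25 = 165.
  i=5: a_5=5, p_5 = 5*1373 + 233 = 7098, q_5 = 5*165 + 28 = 853.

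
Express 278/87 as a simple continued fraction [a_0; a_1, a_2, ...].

[3; 5, 8, 2]

Run the Euclidean algorithm on 278 and 87; the successive quotients are the partial quotients a_0, a_1, ... (each step inverts the fractional part left over by the previous one):
  278 = 3*87 + 17, so a_0 = 3.
  87 = 5*17 + 2, so a_1 = 5.
  17 = 8*2 + 1, so a_2 = 8.
  2 = 2*1 + 0, so a_3 = 2.
The remainder reaches 0 after 4 divisions, so the expansion has 4 partial quotients, read off in order.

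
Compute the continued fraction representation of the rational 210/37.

Run the Euclidean algorithm on 210 and 37; the successive quotients are the partial quotients a_0, a_1, ... (each step inverts the fractional part left over by the previous one):
  210 = 5*37 + 25, so a_0 = 5.
  37 = 1*25 + 12, so a_1 = 1.
  25 = 2*12 + 1, so a_2 = 2.
  12 = 12*1 + 0, so a_3 = 12.
The remainder reaches 0 after 4 divisions, so the expansion has 4 partial quotients, read off in order.

[5; 1, 2, 12]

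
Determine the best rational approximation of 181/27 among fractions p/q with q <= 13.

67/10

Expand x = 181/27 as a continued fraction with the Euclidean algorithm:
  181 = 6*27 + 19, so a_0 = 6.
  27 = 1*19 + 8, so a_1 = 1.
  19 = 2*8 + 3, so a_2 = 2.
  8 = 2*3 + 2, so a_3 = 2.
  3 = 1*2 + 1, so a_4 = 1.
  2 = 2*1 + 0, so a_5 = 2.
so x = [6; 1, 2, 2, 1, 2].
Convergents (p_i = a_i*p_{i-1} + p_{i-2}, q_i = a_i*q_{i-1} + q_{i-2} with p_{-2}=0, p_{-1}=1, q_{-2}=1, q_{-1}=0), until the denominator exceeds 13:
  i=0: a_0=6, p_0 = 6*1 + 0 = 6, q_0 = 6*0 + 1 = 1.
  i=1: a_1=1, p_1 = 1*6 + 1 = 7, q_1 = 1*1 + 0 = 1.
  i=2: a_2=2, p_2 = 2*7 + 6 = 20, q_2 = 2*1 + 1 = 3.
  i=3: a_3=2, p_3 = 2*20 + 7 = 47, q_3 = 2*3 + 1 = 7.
  i=4: a_4=1, p_4 = 1*47 + 20 = 67, q_4 = 1*7 + 3 = 10.
  i=5: a_5=2, p_5 = 2*67 + 47 = 181, q_5 = 2*10 + 7 = 27.
q_5 = 27 > 13, so the last convergent with denominator <= 13 is p_4/q_4 = 67/10.
The closest fraction with denominator <= 13 is either p_4/q_4 or the intermediate fraction (k*p_4 + p_3)/(k*q_4 + q_3) with the largest k >= 1 whose denominator stays <= 13; these approach x as k grows, and every other convergent or intermediate fraction in range is farther away.
Largest k: floor((13 - q_3)/q_4) = floor((13 - 7)/10) = 0.
Since k = 0, no intermediate fraction beyond p_4/q_4 has denominator <= 13, so the convergent 67/10 is the closest (its error is |181*10 - 67*27|/(27*10) = 1/270).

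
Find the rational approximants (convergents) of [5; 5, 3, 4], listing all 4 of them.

5/1, 26/5, 83/16, 358/69

Using the convergent recurrence p_i = a_i*p_{i-1} + p_{i-2}, q_i = a_i*q_{i-1} + q_{i-2} with p_{-2}=0, p_{-1}=1, q_{-2}=1, q_{-1}=0:
  i=0: a_0=5, p_0 = 5*1 + 0 = 5, q_0 = 5*0 + 1 = 1.
  i=1: a_1=5, p_1 = 5*5 + 1 = 26, q_1 = 5*1 + 0 = 5.
  i=2: a_2=3, p_2 = 3*26 + 5 = 83, q_2 = 3*5 + 1 = 16.
  i=3: a_3=4, p_3 = 4*83 + 26 = 358, q_3 = 4*16 + 5 = 69.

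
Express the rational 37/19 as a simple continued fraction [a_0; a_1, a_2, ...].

Run the Euclidean algorithm on 37 and 19; the successive quotients are the partial quotients a_0, a_1, ... (each step inverts the fractional part left over by the previous one):
  37 = 1*19 + 18, so a_0 = 1.
  19 = 1*18 + 1, so a_1 = 1.
  18 = 18*1 + 0, so a_2 = 18.
The remainder reaches 0 after 3 divisions, so the expansion has 3 partial quotients, read off in order.

[1; 1, 18]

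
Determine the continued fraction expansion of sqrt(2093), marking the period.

[45; (1, 2, 1, 90)]

Write x_i = (sqrt(2093) + m_i)/d_i with (m_0, d_0) = (0, 1). a_0 = floor(sqrt(2093)) = 45, since 45^2 = 2025 <= 2093 < 2116 = 46^2.
Iterate m_{i+1} = d_i*a_i - m_i, d_{i+1} = (2093 - m_{i+1}^2)/d_i, a_{i+1} = floor((a_0 + m_{i+1})/d_{i+1}):
  m_1 = 1*45 - 0 = 45, d_1 = (2093 - 45^2)/1 = 68/1 = 68, a_1 = floor((45 + 45)/68) = 1.
  m_2 = 68*1 - 45 = 23, d_2 = (2093 - 23^2)/68 = 1564/68 = 23, a_2 = floor((45 + 23)/23) = 2.
  m_3 = 23*2 - 23 = 23, d_3 = (2093 - 23^2)/23 = 1564/23 = 68, a_3 = floor((45 + 23)/68) = 1.
  m_4 = 68*1 - 23 = 45, d_4 = (2093 - 45^2)/68 = 68/68 = 1, a_4 = floor((45 + 45)/1) = 90.
  m_5 = 1*90 - 45 = 45, d_5 = (2093 - 45^2)/1 = 68/1 = 68: (m_5, d_5) = (m_1, d_1) = (45, 68), so from here the quotients repeat a_1, ..., a_4; the period length is 4.
Hence the expansion of sqrt(2093) is a_0 = 45 followed by the repeating block 1, 2, 1, 90 (period 4).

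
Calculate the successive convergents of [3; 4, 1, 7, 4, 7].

3/1, 13/4, 16/5, 125/39, 516/161, 3737/1166

Using the convergent recurrence p_i = a_i*p_{i-1} + p_{i-2}, q_i = a_i*q_{i-1} + q_{i-2} with p_{-2}=0, p_{-1}=1, q_{-2}=1, q_{-1}=0:
  i=0: a_0=3, p_0 = 3*1 + 0 = 3, q_0 = 3*0 + 1 = 1.
  i=1: a_1=4, p_1 = 4*3 + 1 = 13, q_1 = 4*1 + 0 = 4.
  i=2: a_2=1, p_2 = 1*13 + 3 = 16, q_2 = 1*4 + 1 = 5.
  i=3: a_3=7, p_3 = 7*16 + 13 = 125, q_3 = 7*5 + 4 = 39.
  i=4: a_4=4, p_4 = 4*125 + 16 = 516, q_4 = 4*39 + 5 = 161.
  i=5: a_5=7, p_5 = 7*516 + 125 = 3737, q_5 = 7*161 + 39 = 1166.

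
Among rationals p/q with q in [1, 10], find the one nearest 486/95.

46/9

Expand x = 486/95 as a continued fraction with the Euclidean algorithm:
  486 = 5*95 + 11, so a_0 = 5.
  95 = 8*11 + 7, so a_1 = 8.
  11 = 1*7 + 4, so a_2 = 1.
  7 = 1*4 + 3, so a_3 = 1.
  4 = 1*3 + 1, so a_4 = 1.
  3 = 3*1 + 0, so a_5 = 3.
so x = [5; 8, 1, 1, 1, 3].
Convergents (p_i = a_i*p_{i-1} + p_{i-2}, q_i = a_i*q_{i-1} + q_{i-2} with p_{-2}=0, p_{-1}=1, q_{-2}=1, q_{-1}=0), until the denominator exceeds 10:
  i=0: a_0=5, p_0 = 5*1 + 0 = 5, q_0 = 5*0 + 1 = 1.
  i=1: a_1=8, p_1 = 8*5 + 1 = 41, q_1 = 8*1 + 0 = 8.
  i=2: a_2=1, p_2 = 1*41 + 5 = 46, q_2 = 1*8 + 1 = 9.
  i=3: a_3=1, p_3 = 1*46 + 41 = 87, q_3 = 1*9 + 8 = 17.
q_3 = 17 > 10, so the last convergent with denominator <= 10 is p_2/q_2 = 46/9.
The closest fraction with denominator <= 10 is either p_2/q_2 or the intermediate fraction (k*p_2 + p_1)/(k*q_2 + q_1) with the largest k >= 1 whose denominator stays <= 10; these approach x as k grows, and every other convergent or intermediate fraction in range is farther away.
Largest k: floor((10 - q_1)/q_2) = floor((10 - 8)/9) = 0.
Since k = 0, no intermediate fraction beyond p_2/q_2 has denominator <= 10, so the convergent 46/9 is the closest (its error is |486*9 - 46*95|/(95*9) = 4/855).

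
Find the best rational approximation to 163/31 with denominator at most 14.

21/4

Expand x = 163/31 as a continued fraction with the Euclidean algorithm:
  163 = 5*31 + 8, so a_0 = 5.
  31 = 3*8 + 7, so a_1 = 3.
  8 = 1*7 + 1, so a_2 = 1.
  7 = 7*1 + 0, so a_3 = 7.
so x = [5; 3, 1, 7].
Convergents (p_i = a_i*p_{i-1} + p_{i-2}, q_i = a_i*q_{i-1} + q_{i-2} with p_{-2}=0, p_{-1}=1, q_{-2}=1, q_{-1}=0), until the denominator exceeds 14:
  i=0: a_0=5, p_0 = 5*1 + 0 = 5, q_0 = 5*0 + 1 = 1.
  i=1: a_1=3, p_1 = 3*5 + 1 = 16, q_1 = 3*1 + 0 = 3.
  i=2: a_2=1, p_2 = 1*16 + 5 = 21, q_2 = 1*3 + 1 = 4.
  i=3: a_3=7, p_3 = 7*21 + 16 = 163, q_3 = 7*4 + 3 = 31.
q_3 = 31 > 14, so the last convergent with denominator <= 14 is p_2/q_2 = 21/4.
The closest fraction with denominator <= 14 is either p_2/q_2 or the intermediate fraction (k*p_2 + p_1)/(k*q_2 + q_1) with the largest k >= 1 whose denominator stays <= 14; these approach x as k grows, and every other convergent or intermediate fraction in range is farther away.
Largest k: floor((14 - q_1)/q_2) = floor((14 - 3)/4) = 2.
That gives (2*21 + 16)/(2*4 + 3) = 58/11.
Compare the errors: |x - 21/4| = |163*4 - 21*31|/(31*4) = 1/124, and |x - 58/11| = |163*11 - 58*31|/(31*11) = 5/341.
Cross-multiplying, 1*341 = 341 < 620 = 5*124, so 1/124 is smaller: the convergent 21/4 is closer to x than 58/11.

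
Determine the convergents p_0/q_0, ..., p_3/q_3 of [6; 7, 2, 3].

6/1, 43/7, 92/15, 319/52

Using the convergent recurrence p_i = a_i*p_{i-1} + p_{i-2}, q_i = a_i*q_{i-1} + q_{i-2} with p_{-2}=0, p_{-1}=1, q_{-2}=1, q_{-1}=0:
  i=0: a_0=6, p_0 = 6*1 + 0 = 6, q_0 = 6*0 + 1 = 1.
  i=1: a_1=7, p_1 = 7*6 + 1 = 43, q_1 = 7*1 + 0 = 7.
  i=2: a_2=2, p_2 = 2*43 + 6 = 92, q_2 = 2*7 + 1 = 15.
  i=3: a_3=3, p_3 = 3*92 + 43 = 319, q_3 = 3*15 + 7 = 52.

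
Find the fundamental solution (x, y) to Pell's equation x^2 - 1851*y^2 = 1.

First expand sqrt(1851) as a continued fraction. With x_i = (sqrt(1851) + m_i)/d_i and (m_0, d_0) = (0, 1): a_0 = floor(sqrt(1851)) = 43, since 43^2 = 1849 <= 1851 < 1936 = 44^2.
Iterate m_{i+1} = d_i*a_i - m_i, d_{i+1} = (1851 - m_{i+1}^2)/d_i, a_{i+1} = floor((a_0 + m_{i+1})/d_{i+1}):
  m_1 = 1*43 - 0 = 43, d_1 = (1851 - 43^2)/1 = 2/1 = 2, a_1 = floor((43 + 43)/2) = 43.
  m_2 = 2*43 - 43 = 43, d_2 = (1851 - 43^2)/2 = 2/2 = 1, a_2 = floor((43 + 43)/1) = 86.
  m_3 = 1*86 - 43 = 43, d_3 = (1851 - 43^2)/1 = 2/1 = 2: (m_3, d_3) = (m_1, d_1) = (43, 2), so from here the quotients repeat a_1, a_2; the period length is 2.
So sqrt(1851) = [43; (43, 86)] with period length k = 2.
k is even, so the fundamental solution of x^2 - 1851y^2 = 1 is (p_{k-1}, q_{k-1}) = (p_1, q_1); compute convergents through index 1.
Convergents (p_i = a_i*p_{i-1} + p_{i-2}, q_i = a_i*q_{i-1} + q_{i-2} with p_{-2}=0, p_{-1}=1, q_{-2}=1, q_{-1}=0):
  i=0: a_0=43, p_0 = 43*1 + 0 = 43, q_0 = 43*0 + 1 = 1.
  i=1: a_1=43, p_1 = 43*43 + 1 = 1850, q_1 = 43*1 + 0 = 43.
Check: 1850^2 - 1851*43^2 = 3422500 - 3422499 = 1, so (x, y) = (1850, 43) solves the equation, and by the theorem it is the least positive solution.

(x, y) = (1850, 43)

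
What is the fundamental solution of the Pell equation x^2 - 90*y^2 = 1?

(x, y) = (19, 2)

First expand sqrt(90) as a continued fraction. With x_i = (sqrt(90) + m_i)/d_i and (m_0, d_0) = (0, 1): a_0 = floor(sqrt(90)) = 9, since 9^2 = 81 <= 90 < 100 = 10^2.
Iterate m_{i+1} = d_i*a_i - m_i, d_{i+1} = (90 - m_{i+1}^2)/d_i, a_{i+1} = floor((a_0 + m_{i+1})/d_{i+1}):
  m_1 = 1*9 - 0 = 9, d_1 = (90 - 9^2)/1 = 9/1 = 9, a_1 = floor((9 + 9)/9) = 2.
  m_2 = 9*2 - 9 = 9, d_2 = (90 - 9^2)/9 = 9/9 = 1, a_2 = floor((9 + 9)/1) = 18.
  m_3 = 1*18 - 9 = 9, d_3 = (90 - 9^2)/1 = 9/1 = 9: (m_3, d_3) = (m_1, d_1) = (9, 9), so from here the quotients repeat a_1, a_2; the period length is 2.
So sqrt(90) = [9; (2, 18)] with period length k = 2.
k is even, so the fundamental solution of x^2 - 90y^2 = 1 is (p_{k-1}, q_{k-1}) = (p_1, q_1); compute convergents through index 1.
Convergents (p_i = a_i*p_{i-1} + p_{i-2}, q_i = a_i*q_{i-1} + q_{i-2} with p_{-2}=0, p_{-1}=1, q_{-2}=1, q_{-1}=0):
  i=0: a_0=9, p_0 = 9*1 + 0 = 9, q_0 = 9*0 + 1 = 1.
  i=1: a_1=2, p_1 = 2*9 + 1 = 19, q_1 = 2*1 + 0 = 2.
Check: 19^2 - 90*2^2 = 361 - 360 = 1, so (x, y) = (19, 2) solves the equation, and by the theorem it is the least positive solution.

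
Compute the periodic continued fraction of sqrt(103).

[10; (6, 1, 2, 1, 1, 9, 1, 1, 2, 1, 6, 20)]

Write x_i = (sqrt(103) + m_i)/d_i with (m_0, d_0) = (0, 1). a_0 = floor(sqrt(103)) = 10, since 10^2 = 100 <= 103 < 121 = 11^2.
Iterate m_{i+1} = d_i*a_i - m_i, d_{i+1} = (103 - m_{i+1}^2)/d_i, a_{i+1} = floor((a_0 + m_{i+1})/d_{i+1}):
  m_1 = 1*10 - 0 = 10, d_1 = (103 - 10^2)/1 = 3/1 = 3, a_1 = floor((10 + 10)/3) = 6.
  m_2 = 3*6 - 10 = 8, d_2 = (103 - 8^2)/3 = 39/3 = 13, a_2 = floor((10 + 8)/13) = 1.
  m_3 = 13*1 - 8 = 5, d_3 = (103 - 5^2)/13 = 78/13 = 6, a_3 = floor((10 + 5)/6) = 2.
  m_4 = 6*2 - 5 = 7, d_4 = (103 - 7^2)/6 = 54/6 = 9, a_4 = floor((10 + 7)/9) = 1.
  m_5 = 9*1 - 7 = 2, d_5 = (103 - 2^2)/9 = 99/9 = 11, a_5 = floor((10 + 2)/11) = 1.
  m_6 = 11*1 - 2 = 9, d_6 = (103 - 9^2)/11 = 22/11 = 2, a_6 = floor((10 + 9)/2) = 9.
  m_7 = 2*9 - 9 = 9, d_7 = (103 - 9^2)/2 = 22/2 = 11, a_7 = floor((10 + 9)/11) = 1.
  m_8 = 11*1 - 9 = 2, d_8 = (103 - 2^2)/11 = 99/11 = 9, a_8 = floor((10 + 2)/9) = 1.
  m_9 = 9*1 - 2 = 7, d_9 = (103 - 7^2)/9 = 54/9 = 6, a_9 = floor((10 + 7)/6) = 2.
  m_10 = 6*2 - 7 = 5, d_10 = (103 - 5^2)/6 = 78/6 = 13, a_10 = floor((10 + 5)/13) = 1.
  m_11 = 13*1 - 5 = 8, d_11 = (103 - 8^2)/13 = 39/13 = 3, a_11 = floor((10 + 8)/3) = 6.
  m_12 = 3*6 - 8 = 10, d_12 = (103 - 10^2)/3 = 3/3 = 1, a_12 = floor((10 + 10)/1) = 20.
  m_13 = 1*20 - 10 = 10, d_13 = (103 - 10^2)/1 = 3/1 = 3: (m_13, d_13) = (m_1, d_1) = (10, 3), so from here the quotients repeat a_1, ..., a_12; the period length is 12.
Hence the expansion of sqrt(103) is a_0 = 10 followed by the repeating block 6, 1, 2, 1, 1, 9, 1, 1, 2, 1, 6, 20 (period 12).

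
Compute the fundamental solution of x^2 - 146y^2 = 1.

First expand sqrt(146) as a continued fraction. With x_i = (sqrt(146) + m_i)/d_i and (m_0, d_0) = (0, 1): a_0 = floor(sqrt(146)) = 12, since 12^2 = 144 <= 146 < 169 = 13^2.
Iterate m_{i+1} = d_i*a_i - m_i, d_{i+1} = (146 - m_{i+1}^2)/d_i, a_{i+1} = floor((a_0 + m_{i+1})/d_{i+1}):
  m_1 = 1*12 - 0 = 12, d_1 = (146 - 12^2)/1 = 2/1 = 2, a_1 = floor((12 + 12)/2) = 12.
  m_2 = 2*12 - 12 = 12, d_2 = (146 - 12^2)/2 = 2/2 = 1, a_2 = floor((12 + 12)/1) = 24.
  m_3 = 1*24 - 12 = 12, d_3 = (146 - 12^2)/1 = 2/1 = 2: (m_3, d_3) = (m_1, d_1) = (12, 2), so from here the quotients repeat a_1, a_2; the period length is 2.
So sqrt(146) = [12; (12, 24)] with period length k = 2.
k is even, so the fundamental solution of x^2 - 146y^2 = 1 is (p_{k-1}, q_{k-1}) = (p_1, q_1); compute convergents through index 1.
Convergents (p_i = a_i*p_{i-1} + p_{i-2}, q_i = a_i*q_{i-1} + q_{i-2} with p_{-2}=0, p_{-1}=1, q_{-2}=1, q_{-1}=0):
  i=0: a_0=12, p_0 = 12*1 + 0 = 12, q_0 = 12*0 + 1 = 1.
  i=1: a_1=12, p_1 = 12*12 + 1 = 145, q_1 = 12*1 + 0 = 12.
Check: 145^2 - 146*12^2 = 21025 - 21024 = 1, so (x, y) = (145, 12) solves the equation, and by the theorem it is the least positive solution.

(x, y) = (145, 12)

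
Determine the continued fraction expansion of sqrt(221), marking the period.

Write x_i = (sqrt(221) + m_i)/d_i with (m_0, d_0) = (0, 1). a_0 = floor(sqrt(221)) = 14, since 14^2 = 196 <= 221 < 225 = 15^2.
Iterate m_{i+1} = d_i*a_i - m_i, d_{i+1} = (221 - m_{i+1}^2)/d_i, a_{i+1} = floor((a_0 + m_{i+1})/d_{i+1}):
  m_1 = 1*14 - 0 = 14, d_1 = (221 - 14^2)/1 = 25/1 = 25, a_1 = floor((14 + 14)/25) = 1.
  m_2 = 25*1 - 14 = 11, d_2 = (221 - 11^2)/25 = 100/25 = 4, a_2 = floor((14 + 11)/4) = 6.
  m_3 = 4*6 - 11 = 13, d_3 = (221 - 13^2)/4 = 52/4 = 13, a_3 = floor((14 + 13)/13) = 2.
  m_4 = 13*2 - 13 = 13, d_4 = (221 - 13^2)/13 = 52/13 = 4, a_4 = floor((14 + 13)/4) = 6.
  m_5 = 4*6 - 13 = 11, d_5 = (221 - 11^2)/4 = 100/4 = 25, a_5 = floor((14 + 11)/25) = 1.
  m_6 = 25*1 - 11 = 14, d_6 = (221 - 14^2)/25 = 25/25 = 1, a_6 = floor((14 + 14)/1) = 28.
  m_7 = 1*28 - 14 = 14, d_7 = (221 - 14^2)/1 = 25/1 = 25: (m_7, d_7) = (m_1, d_1) = (14, 25), so from here the quotients repeat a_1, ..., a_6; the period length is 6.
Hence the expansion of sqrt(221) is a_0 = 14 followed by the repeating block 1, 6, 2, 6, 1, 28 (period 6).

[14; (1, 6, 2, 6, 1, 28)]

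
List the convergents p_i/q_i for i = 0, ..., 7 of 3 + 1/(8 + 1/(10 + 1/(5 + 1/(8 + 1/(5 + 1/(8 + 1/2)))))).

Using the convergent recurrence p_i = a_i*p_{i-1} + p_{i-2}, q_i = a_i*q_{i-1} + q_{i-2} with p_{-2}=0, p_{-1}=1, q_{-2}=1, q_{-1}=0:
  i=0: a_0=3, p_0 = 3*1 + 0 = 3, q_0 = 3*0 + 1 = 1.
  i=1: a_1=8, p_1 = 8*3 + 1 = 25, q_1 = 8*1 + 0 = 8.
  i=2: a_2=10, p_2 = 10*25 + 3 = 253, q_2 = 10*8 + 1 = 81.
  i=3: a_3=5, p_3 = 5*253 + 25 = 1290, q_3 = 5*81 + 8 = 413.
  i=4: a_4=8, p_4 = 8*1290 + 253 = 10573, q_4 = 8*413 + 81 = 3385.
  i=5: a_5=5, p_5 = 5*10573 + 1290 = 54155, q_5 = 5*3385 + 413 = 17338.
  i=6: a_6=8, p_6 = 8*54155 + 10573 = 443813, q_6 = 8*17338 + 3385 = 142089.
  i=7: a_7=2, p_7 = 2*443813 + 54155 = 941781, q_7 = 2*142089 + 17338 = 301516.

3/1, 25/8, 253/81, 1290/413, 10573/3385, 54155/17338, 443813/142089, 941781/301516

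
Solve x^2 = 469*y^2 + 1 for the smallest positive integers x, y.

First expand sqrt(469) as a continued fraction. With x_i = (sqrt(469) + m_i)/d_i and (m_0, d_0) = (0, 1): a_0 = floor(sqrt(469)) = 21, since 21^2 = 441 <= 469 < 484 = 22^2.
Iterate m_{i+1} = d_i*a_i - m_i, d_{i+1} = (469 - m_{i+1}^2)/d_i, a_{i+1} = floor((a_0 + m_{i+1})/d_{i+1}):
  m_1 = 1*21 - 0 = 21, d_1 = (469 - 21^2)/1 = 28/1 = 28, a_1 = floor((21 + 21)/28) = 1.
  m_2 = 28*1 - 21 = 7, d_2 = (469 - 7^2)/28 = 420/28 = 15, a_2 = floor((21 + 7)/15) = 1.
  m_3 = 15*1 - 7 = 8, d_3 = (469 - 8^2)/15 = 405/15 = 27, a_3 = floor((21 + 8)/27) = 1.
  m_4 = 27*1 - 8 = 19, d_4 = (469 - 19^2)/27 = 108/27 = 4, a_4 = floor((21 + 19)/4) = 10.
  m_5 = 4*10 - 19 = 21, d_5 = (469 - 21^2)/4 = 28/4 = 7, a_5 = floor((21 + 21)/7) = 6.
  m_6 = 7*6 - 21 = 21, d_6 = (469 - 21^2)/7 = 28/7 = 4, a_6 = floor((21 + 21)/4) = 10.
  m_7 = 4*10 - 21 = 19, d_7 = (469 - 19^2)/4 = 108/4 = 27, a_7 = floor((21 + 19)/27) = 1.
  m_8 = 27*1 - 19 = 8, d_8 = (469 - 8^2)/27 = 405/27 = 15, a_8 = floor((21 + 8)/15) = 1.
  m_9 = 15*1 - 8 = 7, d_9 = (469 - 7^2)/15 = 420/15 = 28, a_9 = floor((21 + 7)/28) = 1.
  m_10 = 28*1 - 7 = 21, d_10 = (469 - 21^2)/28 = 28/28 = 1, a_10 = floor((21 + 21)/1) = 42.
  m_11 = 1*42 - 21 = 21, d_11 = (469 - 21^2)/1 = 28/1 = 28: (m_11, d_11) = (m_1, d_1) = (21, 28), so from here the quotients repeat a_1, ..., a_10; the period length is 10.
So sqrt(469) = [21; (1, 1, 1, 10, 6, 10, 1, 1, 1, 42)] with period length k = 10.
k is even, so the fundamental solution of x^2 - 469y^2 = 1 is (p_{k-1}, q_{k-1}) = (p_9, q_9); compute convergents through index 9.
Convergents (p_i = a_i*p_{i-1} + p_{i-2}, q_i = a_i*q_{i-1} + q_{i-2} with p_{-2}=0, p_{-1}=1, q_{-2}=1, q_{-1}=0):
  i=0: a_0=21, p_0 = 21*1 + 0 = 21, q_0 = 21*0 + 1 = 1.
  i=1: a_1=1, p_1 = 1*21 + 1 = 22, q_1 = 1*1 + 0 = 1.
  i=2: a_2=1, p_2 = 1*22 + 21 = 43, q_2 = 1*1 + 1 = 2.
  i=3: a_3=1, p_3 = 1*43 + 22 = 65, q_3 = 1*2 + 1 = 3.
  i=4: a_4=10, p_4 = 10*65 + 43 = 693, q_4 = 10*3 + 2 = 32.
  i=5: a_5=6, p_5 = 6*693 + 65 = 4223, q_5 = 6*32 + 3 = 195.
  i=6: a_6=10, p_6 = 10*4223 + 693 = 42923, q_6 = 10*195 + 32 = 1982.
  i=7: a_7=1, p_7 = 1*42923 + 4223 = 47146, q_7 = 1*1982 + 195 = 2177.
  i=8: a_8=1, p_8 = 1*47146 + 42923 = 90069, q_8 = 1*2177 + 1982 = 4159.
  i=9: a_9=1, p_9 = 1*90069 + 47146 = 137215, q_9 = 1*4159 + 2177 = 6336.
Check: 137215^2 - 469*6336^2 = 18827956225 - 18827956224 = 1, so (x, y) = (137215, 6336) solves the equation, and by the theorem it is the least positive solution.

(x, y) = (137215, 6336)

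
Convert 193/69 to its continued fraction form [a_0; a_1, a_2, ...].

Run the Euclidean algorithm on 193 and 69; the successive quotients are the partial quotients a_0, a_1, ... (each step inverts the fractional part left over by the previous one):
  193 = 2*69 + 55, so a_0 = 2.
  69 = 1*55 + 14, so a_1 = 1.
  55 = 3*14 + 13, so a_2 = 3.
  14 = 1*13 + 1, so a_3 = 1.
  13 = 13*1 + 0, so a_4 = 13.
The remainder reaches 0 after 5 divisions, so the expansion has 5 partial quotients, read off in order.

[2; 1, 3, 1, 13]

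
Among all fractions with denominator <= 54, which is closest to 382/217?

Expand x = 382/217 as a continued fraction with the Euclidean algorithm:
  382 = 1*217 + 165, so a_0 = 1.
  217 = 1*165 + 52, so a_1 = 1.
  165 = 3*52 + 9, so a_2 = 3.
  52 = 5*9 + 7, so a_3 = 5.
  9 = 1*7 + 2, so a_4 = 1.
  7 = 3*2 + 1, so a_5 = 3.
  2 = 2*1 + 0, so a_6 = 2.
so x = [1; 1, 3, 5, 1, 3, 2].
Convergents (p_i = a_i*p_{i-1} + p_{i-2}, q_i = a_i*q_{i-1} + q_{i-2} with p_{-2}=0, p_{-1}=1, q_{-2}=1, q_{-1}=0), until the denominator exceeds 54:
  i=0: a_0=1, p_0 = 1*1 + 0 = 1, q_0 = 1*0 + 1 = 1.
  i=1: a_1=1, p_1 = 1*1 + 1 = 2, q_1 = 1*1 + 0 = 1.
  i=2: a_2=3, p_2 = 3*2 + 1 = 7, q_2 = 3*1 + 1 = 4.
  i=3: a_3=5, p_3 = 5*7 + 2 = 37, q_3 = 5*4 + 1 = 21.
  i=4: a_4=1, p_4 = 1*37 + 7 = 44, q_4 = 1*21 + 4 = 25.
  i=5: a_5=3, p_5 = 3*44 + 37 = 169, q_5 = 3*25 + 21 = 96.
q_5 = 96 > 54, so the last convergent with denominator <= 54 is p_4/q_4 = 44/25.
The closest fraction with denominator <= 54 is either p_4/q_4 or the intermediate fraction (k*p_4 + p_3)/(k*q_4 + q_3) with the largest k >= 1 whose denominator stays <= 54; these approach x as k grows, and every other convergent or intermediate fraction in range is farther away.
Largest k: floor((54 - q_3)/q_4) = floor((54 - 21)/25) = 1.
That gives (1*44 + 37)/(1*25 + 21) = 81/46.
Compare the errors: |x - 44/25| = |382*25 - 44*217|/(217*25) = 2/5425, and |x - 81/46| = |382*46 - 81*217|/(217*46) = 5/9982.
Cross-multiplying, 2*9982 = 19964 < 27125 = 5*5425, so 2/5425 is smaller: the convergent 44/25 is closer to x than 81/46.

44/25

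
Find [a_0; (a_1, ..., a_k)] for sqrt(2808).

[52; (1, 104)]

Write x_i = (sqrt(2808) + m_i)/d_i with (m_0, d_0) = (0, 1). a_0 = floor(sqrt(2808)) = 52, since 52^2 = 2704 <= 2808 < 2809 = 53^2.
Iterate m_{i+1} = d_i*a_i - m_i, d_{i+1} = (2808 - m_{i+1}^2)/d_i, a_{i+1} = floor((a_0 + m_{i+1})/d_{i+1}):
  m_1 = 1*52 - 0 = 52, d_1 = (2808 - 52^2)/1 = 104/1 = 104, a_1 = floor((52 + 52)/104) = 1.
  m_2 = 104*1 - 52 = 52, d_2 = (2808 - 52^2)/104 = 104/104 = 1, a_2 = floor((52 + 52)/1) = 104.
  m_3 = 1*104 - 52 = 52, d_3 = (2808 - 52^2)/1 = 104/1 = 104: (m_3, d_3) = (m_1, d_1) = (52, 104), so from here the quotients repeat a_1, a_2; the period length is 2.
Hence the expansion of sqrt(2808) is a_0 = 52 followed by the repeating block 1, 104 (period 2).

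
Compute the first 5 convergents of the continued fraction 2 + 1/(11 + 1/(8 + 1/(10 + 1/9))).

Using the convergent recurrence p_i = a_i*p_{i-1} + p_{i-2}, q_i = a_i*q_{i-1} + q_{i-2} with p_{-2}=0, p_{-1}=1, q_{-2}=1, q_{-1}=0:
  i=0: a_0=2, p_0 = 2*1 + 0 = 2, q_0 = 2*0 + 1 = 1.
  i=1: a_1=11, p_1 = 11*2 + 1 = 23, q_1 = 11*1 + 0 = 11.
  i=2: a_2=8, p_2 = 8*23 + 2 = 186, q_2 = 8*11 + 1 = 89.
  i=3: a_3=10, p_3 = 10*186 + 23 = 1883, q_3 = 10*89 + 11 = 901.
  i=4: a_4=9, p_4 = 9*1883 + 186 = 17133, q_4 = 9*901 + 89 = 8198.

2/1, 23/11, 186/89, 1883/901, 17133/8198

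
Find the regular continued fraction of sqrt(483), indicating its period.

Write x_i = (sqrt(483) + m_i)/d_i with (m_0, d_0) = (0, 1). a_0 = floor(sqrt(483)) = 21, since 21^2 = 441 <= 483 < 484 = 22^2.
Iterate m_{i+1} = d_i*a_i - m_i, d_{i+1} = (483 - m_{i+1}^2)/d_i, a_{i+1} = floor((a_0 + m_{i+1})/d_{i+1}):
  m_1 = 1*21 - 0 = 21, d_1 = (483 - 21^2)/1 = 42/1 = 42, a_1 = floor((21 + 21)/42) = 1.
  m_2 = 42*1 - 21 = 21, d_2 = (483 - 21^2)/42 = 42/42 = 1, a_2 = floor((21 + 21)/1) = 42.
  m_3 = 1*42 - 21 = 21, d_3 = (483 - 21^2)/1 = 42/1 = 42: (m_3, d_3) = (m_1, d_1) = (21, 42), so from here the quotients repeat a_1, a_2; the period length is 2.
Hence the expansion of sqrt(483) is a_0 = 21 followed by the repeating block 1, 42 (period 2).

[21; (1, 42)]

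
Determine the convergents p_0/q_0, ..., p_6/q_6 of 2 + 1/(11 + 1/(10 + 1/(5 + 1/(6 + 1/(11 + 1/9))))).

Using the convergent recurrence p_i = a_i*p_{i-1} + p_{i-2}, q_i = a_i*q_{i-1} + q_{i-2} with p_{-2}=0, p_{-1}=1, q_{-2}=1, q_{-1}=0:
  i=0: a_0=2, p_0 = 2*1 + 0 = 2, q_0 = 2*0 + 1 = 1.
  i=1: a_1=11, p_1 = 11*2 + 1 = 23, q_1 = 11*1 + 0 = 11.
  i=2: a_2=10, p_2 = 10*23 + 2 = 232, q_2 = 10*11 + 1 = 111.
  i=3: a_3=5, p_3 = 5*232 + 23 = 1183, q_3 = 5*111 + 11 = 566.
  i=4: a_4=6, p_4 = 6*1183 + 232 = 7330, q_4 = 6*566 + 111 = 3507.
  i=5: a_5=11, p_5 = 11*7330 + 1183 = 81813, q_5 = 11*3507 + 566 = 39143.
  i=6: a_6=9, p_6 = 9*81813 + 7330 = 743647, q_6 = 9*39143 + 3507 = 355794.

2/1, 23/11, 232/111, 1183/566, 7330/3507, 81813/39143, 743647/355794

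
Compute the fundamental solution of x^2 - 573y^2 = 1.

First expand sqrt(573) as a continued fraction. With x_i = (sqrt(573) + m_i)/d_i and (m_0, d_0) = (0, 1): a_0 = floor(sqrt(573)) = 23, since 23^2 = 529 <= 573 < 576 = 24^2.
Iterate m_{i+1} = d_i*a_i - m_i, d_{i+1} = (573 - m_{i+1}^2)/d_i, a_{i+1} = floor((a_0 + m_{i+1})/d_{i+1}):
  m_1 = 1*23 - 0 = 23, d_1 = (573 - 23^2)/1 = 44/1 = 44, a_1 = floor((23 + 23)/44) = 1.
  m_2 = 44*1 - 23 = 21, d_2 = (573 - 21^2)/44 = 132/44 = 3, a_2 = floor((23 + 21)/3) = 14.
  m_3 = 3*14 - 21 = 21, d_3 = (573 - 21^2)/3 = 132/3 = 44, a_3 = floor((23 + 21)/44) = 1.
  m_4 = 44*1 - 21 = 23, d_4 = (573 - 23^2)/44 = 44/44 = 1, a_4 = floor((23 + 23)/1) = 46.
  m_5 = 1*46 - 23 = 23, d_5 = (573 - 23^2)/1 = 44/1 = 44: (m_5, d_5) = (m_1, d_1) = (23, 44), so from here the quotients repeat a_1, ..., a_4; the period length is 4.
So sqrt(573) = [23; (1, 14, 1, 46)] with period length k = 4.
k is even, so the fundamental solution of x^2 - 573y^2 = 1 is (p_{k-1}, q_{k-1}) = (p_3, q_3); compute convergents through index 3.
Convergents (p_i = a_i*p_{i-1} + p_{i-2}, q_i = a_i*q_{i-1} + q_{i-2} with p_{-2}=0, p_{-1}=1, q_{-2}=1, q_{-1}=0):
  i=0: a_0=23, p_0 = 23*1 + 0 = 23, q_0 = 23*0 + 1 = 1.
  i=1: a_1=1, p_1 = 1*23 + 1 = 24, q_1 = 1*1 + 0 = 1.
  i=2: a_2=14, p_2 = 14*24 + 23 = 359, q_2 = 14*1 + 1 = 15.
  i=3: a_3=1, p_3 = 1*359 + 24 = 383, q_3 = 1*15 + 1 = 16.
Check: 383^2 - 573*16^2 = 146689 - 146688 = 1, so (x, y) = (383, 16) solves the equation, and by the theorem it is the least positive solution.

(x, y) = (383, 16)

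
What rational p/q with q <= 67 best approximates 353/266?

69/52

Expand x = 353/266 as a continued fraction with the Euclidean algorithm:
  353 = 1*266 + 87, so a_0 = 1.
  266 = 3*87 + 5, so a_1 = 3.
  87 = 17*5 + 2, so a_2 = 17.
  5 = 2*2 + 1, so a_3 = 2.
  2 = 2*1 + 0, so a_4 = 2.
so x = [1; 3, 17, 2, 2].
Convergents (p_i = a_i*p_{i-1} + p_{i-2}, q_i = a_i*q_{i-1} + q_{i-2} with p_{-2}=0, p_{-1}=1, q_{-2}=1, q_{-1}=0), until the denominator exceeds 67:
  i=0: a_0=1, p_0 = 1*1 + 0 = 1, q_0 = 1*0 + 1 = 1.
  i=1: a_1=3, p_1 = 3*1 + 1 = 4, q_1 = 3*1 + 0 = 3.
  i=2: a_2=17, p_2 = 17*4 + 1 = 69, q_2 = 17*3 + 1 = 52.
  i=3: a_3=2, p_3 = 2*69 + 4 = 142, q_3 = 2*52 + 3 = 107.
q_3 = 107 > 67, so the last convergent with denominator <= 67 is p_2/q_2 = 69/52.
The closest fraction with denominator <= 67 is either p_2/q_2 or the intermediate fraction (k*p_2 + p_1)/(k*q_2 + q_1) with the largest k >= 1 whose denominator stays <= 67; these approach x as k grows, and every other convergent or intermediate fraction in range is farther away.
Largest k: floor((67 - q_1)/q_2) = floor((67 - 3)/52) = 1.
That gives (1*69 + 4)/(1*52 + 3) = 73/55.
Compare the errors: |x - 69/52| = |353*52 - 69*266|/(266*52) = 2/13832, and |x - 73/55| = |353*55 - 73*266|/(266*55) = 3/14630.
Cross-multiplying, 2*14630 = 29260 < 41496 = 3*13832, so 2/13832 is smaller: the convergent 69/52 is closer to x than 73/55.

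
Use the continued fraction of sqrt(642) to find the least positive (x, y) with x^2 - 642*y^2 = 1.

First expand sqrt(642) as a continued fraction. With x_i = (sqrt(642) + m_i)/d_i and (m_0, d_0) = (0, 1): a_0 = floor(sqrt(642)) = 25, since 25^2 = 625 <= 642 < 676 = 26^2.
Iterate m_{i+1} = d_i*a_i - m_i, d_{i+1} = (642 - m_{i+1}^2)/d_i, a_{i+1} = floor((a_0 + m_{i+1})/d_{i+1}):
  m_1 = 1*25 - 0 = 25, d_1 = (642 - 25^2)/1 = 17/1 = 17, a_1 = floor((25 + 25)/17) = 2.
  m_2 = 17*2 - 25 = 9, d_2 = (642 - 9^2)/17 = 561/17 = 33, a_2 = floor((25 + 9)/33) = 1.
  m_3 = 33*1 - 9 = 24, d_3 = (642 - 24^2)/33 = 66/33 = 2, a_3 = floor((25 + 24)/2) = 24.
  m_4 = 2*24 - 24 = 24, d_4 = (642 - 24^2)/2 = 66/2 = 33, a_4 = floor((25 + 24)/33) = 1.
  m_5 = 33*1 - 24 = 9, d_5 = (642 - 9^2)/33 = 561/33 = 17, a_5 = floor((25 + 9)/17) = 2.
  m_6 = 17*2 - 9 = 25, d_6 = (642 - 25^2)/17 = 17/17 = 1, a_6 = floor((25 + 25)/1) = 50.
  m_7 = 1*50 - 25 = 25, d_7 = (642 - 25^2)/1 = 17/1 = 17: (m_7, d_7) = (m_1, d_1) = (25, 17), so from here the quotients repeat a_1, ..., a_6; the period length is 6.
So sqrt(642) = [25; (2, 1, 24, 1, 2, 50)] with period length k = 6.
k is even, so the fundamental solution of x^2 - 642y^2 = 1 is (p_{k-1}, q_{k-1}) = (p_5, q_5); compute convergents through index 5.
Convergents (p_i = a_i*p_{i-1} + p_{i-2}, q_i = a_i*q_{i-1} + q_{i-2} with p_{-2}=0, p_{-1}=1, q_{-2}=1, q_{-1}=0):
  i=0: a_0=25, p_0 = 25*1 + 0 = 25, q_0 = 25*0 + 1 = 1.
  i=1: a_1=2, p_1 = 2*25 + 1 = 51, q_1 = 2*1 + 0 = 2.
  i=2: a_2=1, p_2 = 1*51 + 25 = 76, q_2 = 1*2 + 1 = 3.
  i=3: a_3=24, p_3 = 24*76 + 51 = 1875, q_3 = 24*3 + 2 = 74.
  i=4: a_4=1, p_4 = 1*1875 + 76 = 1951, q_4 = 1*74 + 3 = 77.
  i=5: a_5=2, p_5 = 2*1951 + 1875 = 5777, q_5 = 2*77 + 74 = 228.
Check: 5777^2 - 642*228^2 = 33373729 - 33373728 = 1, so (x, y) = (5777, 228) solves the equation, and by the theorem it is the least positive solution.

(x, y) = (5777, 228)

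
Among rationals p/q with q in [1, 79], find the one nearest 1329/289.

354/77

Expand x = 1329/289 as a continued fraction with the Euclidean algorithm:
  1329 = 4*289 + 173, so a_0 = 4.
  289 = 1*173 + 116, so a_1 = 1.
  173 = 1*116 + 57, so a_2 = 1.
  116 = 2*57 + 2, so a_3 = 2.
  57 = 28*2 + 1, so a_4 = 28.
  2 = 2*1 + 0, so a_5 = 2.
so x = [4; 1, 1, 2, 28, 2].
Convergents (p_i = a_i*p_{i-1} + p_{i-2}, q_i = a_i*q_{i-1} + q_{i-2} with p_{-2}=0, p_{-1}=1, q_{-2}=1, q_{-1}=0), until the denominator exceeds 79:
  i=0: a_0=4, p_0 = 4*1 + 0 = 4, q_0 = 4*0 + 1 = 1.
  i=1: a_1=1, p_1 = 1*4 + 1 = 5, q_1 = 1*1 + 0 = 1.
  i=2: a_2=1, p_2 = 1*5 + 4 = 9, q_2 = 1*1 + 1 = 2.
  i=3: a_3=2, p_3 = 2*9 + 5 = 23, q_3 = 2*2 + 1 = 5.
  i=4: a_4=28, p_4 = 28*23 + 9 = 653, q_4 = 28*5 + 2 = 142.
q_4 = 142 > 79, so the last convergent with denominator <= 79 is p_3/q_3 = 23/5.
The closest fraction with denominator <= 79 is either p_3/q_3 or the intermediate fraction (k*p_3 + p_2)/(k*q_3 + q_2) with the largest k >= 1 whose denominator stays <= 79; these approach x as k grows, and every other convergent or intermediate fraction in range is farther away.
Largest k: floor((79 - q_2)/q_3) = floor((79 - 2)/5) = 15.
That gives (15*23 + 9)/(15*5 + 2) = 354/77.
Compare the errors: |x - 23/5| = |1329*5 - 23*289|/(289*5) = 2/1445, and |x - 354/77| = |1329*77 - 354*289|/(289*77) = 27/22253.
Cross-multiplying, 27*1445 = 39015 < 44506 = 2*22253, so 27/22253 is smaller: the intermediate fraction 354/77 is closer to x than 23/5.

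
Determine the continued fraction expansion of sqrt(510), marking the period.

Write x_i = (sqrt(510) + m_i)/d_i with (m_0, d_0) = (0, 1). a_0 = floor(sqrt(510)) = 22, since 22^2 = 484 <= 510 < 529 = 23^2.
Iterate m_{i+1} = d_i*a_i - m_i, d_{i+1} = (510 - m_{i+1}^2)/d_i, a_{i+1} = floor((a_0 + m_{i+1})/d_{i+1}):
  m_1 = 1*22 - 0 = 22, d_1 = (510 - 22^2)/1 = 26/1 = 26, a_1 = floor((22 + 22)/26) = 1.
  m_2 = 26*1 - 22 = 4, d_2 = (510 - 4^2)/26 = 494/26 = 19, a_2 = floor((22 + 4)/19) = 1.
  m_3 = 19*1 - 4 = 15, d_3 = (510 - 15^2)/19 = 285/19 = 15, a_3 = floor((22 + 15)/15) = 2.
  m_4 = 15*2 - 15 = 15, d_4 = (510 - 15^2)/15 = 285/15 = 19, a_4 = floor((22 + 15)/19) = 1.
  m_5 = 19*1 - 15 = 4, d_5 = (510 - 4^2)/19 = 494/19 = 26, a_5 = floor((22 + 4)/26) = 1.
  m_6 = 26*1 - 4 = 22, d_6 = (510 - 22^2)/26 = 26/26 = 1, a_6 = floor((22 + 22)/1) = 44.
  m_7 = 1*44 - 22 = 22, d_7 = (510 - 22^2)/1 = 26/1 = 26: (m_7, d_7) = (m_1, d_1) = (22, 26), so from here the quotients repeat a_1, ..., a_6; the period length is 6.
Hence the expansion of sqrt(510) is a_0 = 22 followed by the repeating block 1, 1, 2, 1, 1, 44 (period 6).

[22; (1, 1, 2, 1, 1, 44)]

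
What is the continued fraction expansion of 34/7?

Run the Euclidean algorithm on 34 and 7; the successive quotients are the partial quotients a_0, a_1, ... (each step inverts the fractional part left over by the previous one):
  34 = 4*7 + 6, so a_0 = 4.
  7 = 1*6 + 1, so a_1 = 1.
  6 = 6*1 + 0, so a_2 = 6.
The remainder reaches 0 after 3 divisions, so the expansion has 3 partial quotients, read off in order.

[4; 1, 6]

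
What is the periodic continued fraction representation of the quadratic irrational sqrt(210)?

[14; (2, 28)]

Write x_i = (sqrt(210) + m_i)/d_i with (m_0, d_0) = (0, 1). a_0 = floor(sqrt(210)) = 14, since 14^2 = 196 <= 210 < 225 = 15^2.
Iterate m_{i+1} = d_i*a_i - m_i, d_{i+1} = (210 - m_{i+1}^2)/d_i, a_{i+1} = floor((a_0 + m_{i+1})/d_{i+1}):
  m_1 = 1*14 - 0 = 14, d_1 = (210 - 14^2)/1 = 14/1 = 14, a_1 = floor((14 + 14)/14) = 2.
  m_2 = 14*2 - 14 = 14, d_2 = (210 - 14^2)/14 = 14/14 = 1, a_2 = floor((14 + 14)/1) = 28.
  m_3 = 1*28 - 14 = 14, d_3 = (210 - 14^2)/1 = 14/1 = 14: (m_3, d_3) = (m_1, d_1) = (14, 14), so from here the quotients repeat a_1, a_2; the period length is 2.
Hence the expansion of sqrt(210) is a_0 = 14 followed by the repeating block 2, 28 (period 2).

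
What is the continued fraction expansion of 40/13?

[3; 13]

Run the Euclidean algorithm on 40 and 13; the successive quotients are the partial quotients a_0, a_1, ... (each step inverts the fractional part left over by the previous one):
  40 = 3*13 + 1, so a_0 = 3.
  13 = 13*1 + 0, so a_1 = 13.
The remainder reaches 0 after 2 divisions, so the expansion has 2 partial quotients, read off in order.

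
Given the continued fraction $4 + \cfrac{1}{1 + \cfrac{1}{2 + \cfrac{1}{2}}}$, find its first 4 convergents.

4/1, 5/1, 14/3, 33/7

Using the convergent recurrence p_i = a_i*p_{i-1} + p_{i-2}, q_i = a_i*q_{i-1} + q_{i-2} with p_{-2}=0, p_{-1}=1, q_{-2}=1, q_{-1}=0:
  i=0: a_0=4, p_0 = 4*1 + 0 = 4, q_0 = 4*0 + 1 = 1.
  i=1: a_1=1, p_1 = 1*4 + 1 = 5, q_1 = 1*1 + 0 = 1.
  i=2: a_2=2, p_2 = 2*5 + 4 = 14, q_2 = 2*1 + 1 = 3.
  i=3: a_3=2, p_3 = 2*14 + 5 = 33, q_3 = 2*3 + 1 = 7.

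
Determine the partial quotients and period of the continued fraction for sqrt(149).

Write x_i = (sqrt(149) + m_i)/d_i with (m_0, d_0) = (0, 1). a_0 = floor(sqrt(149)) = 12, since 12^2 = 144 <= 149 < 169 = 13^2.
Iterate m_{i+1} = d_i*a_i - m_i, d_{i+1} = (149 - m_{i+1}^2)/d_i, a_{i+1} = floor((a_0 + m_{i+1})/d_{i+1}):
  m_1 = 1*12 - 0 = 12, d_1 = (149 - 12^2)/1 = 5/1 = 5, a_1 = floor((12 + 12)/5) = 4.
  m_2 = 5*4 - 12 = 8, d_2 = (149 - 8^2)/5 = 85/5 = 17, a_2 = floor((12 + 8)/17) = 1.
  m_3 = 17*1 - 8 = 9, d_3 = (149 - 9^2)/17 = 68/17 = 4, a_3 = floor((12 + 9)/4) = 5.
  m_4 = 4*5 - 9 = 11, d_4 = (149 - 11^2)/4 = 28/4 = 7, a_4 = floor((12 + 11)/7) = 3.
  m_5 = 7*3 - 11 = 10, d_5 = (149 - 10^2)/7 = 49/7 = 7, a_5 = floor((12 + 10)/7) = 3.
  m_6 = 7*3 - 10 = 11, d_6 = (149 - 11^2)/7 = 28/7 = 4, a_6 = floor((12 + 11)/4) = 5.
  m_7 = 4*5 - 11 = 9, d_7 = (149 - 9^2)/4 = 68/4 = 17, a_7 = floor((12 + 9)/17) = 1.
  m_8 = 17*1 - 9 = 8, d_8 = (149 - 8^2)/17 = 85/17 = 5, a_8 = floor((12 + 8)/5) = 4.
  m_9 = 5*4 - 8 = 12, d_9 = (149 - 12^2)/5 = 5/5 = 1, a_9 = floor((12 + 12)/1) = 24.
  m_10 = 1*24 - 12 = 12, d_10 = (149 - 12^2)/1 = 5/1 = 5: (m_10, d_10) = (m_1, d_1) = (12, 5), so from here the quotients repeat a_1, ..., a_9; the period length is 9.
Hence the expansion of sqrt(149) is a_0 = 12 followed by the repeating block 4, 1, 5, 3, 3, 5, 1, 4, 24 (period 9).

[12; (4, 1, 5, 3, 3, 5, 1, 4, 24)]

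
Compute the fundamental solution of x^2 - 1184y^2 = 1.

(x, y) = (27365201, 795285)

First expand sqrt(1184) as a continued fraction. With x_i = (sqrt(1184) + m_i)/d_i and (m_0, d_0) = (0, 1): a_0 = floor(sqrt(1184)) = 34, since 34^2 = 1156 <= 1184 < 1225 = 35^2.
Iterate m_{i+1} = d_i*a_i - m_i, d_{i+1} = (1184 - m_{i+1}^2)/d_i, a_{i+1} = floor((a_0 + m_{i+1})/d_{i+1}):
  m_1 = 1*34 - 0 = 34, d_1 = (1184 - 34^2)/1 = 28/1 = 28, a_1 = floor((34 + 34)/28) = 2.
  m_2 = 28*2 - 34 = 22, d_2 = (1184 - 22^2)/28 = 700/28 = 25, a_2 = floor((34 + 22)/25) = 2.
  m_3 = 25*2 - 22 = 28, d_3 = (1184 - 28^2)/25 = 400/25 = 16, a_3 = floor((34 + 28)/16) = 3.
  m_4 = 16*3 - 28 = 20, d_4 = (1184 - 20^2)/16 = 784/16 = 49, a_4 = floor((34 + 20)/49) = 1.
  m_5 = 49*1 - 20 = 29, d_5 = (1184 - 29^2)/49 = 343/49 = 7, a_5 = floor((34 + 29)/7) = 9.
  m_6 = 7*9 - 29 = 34, d_6 = (1184 - 34^2)/7 = 28/7 = 4, a_6 = floor((34 + 34)/4) = 17.
  m_7 = 4*17 - 34 = 34, d_7 = (1184 - 34^2)/4 = 28/4 = 7, a_7 = floor((34 + 34)/7) = 9.
  m_8 = 7*9 - 34 = 29, d_8 = (1184 - 29^2)/7 = 343/7 = 49, a_8 = floor((34 + 29)/49) = 1.
  m_9 = 49*1 - 29 = 20, d_9 = (1184 - 20^2)/49 = 784/49 = 16, a_9 = floor((34 + 20)/16) = 3.
  m_10 = 16*3 - 20 = 28, d_10 = (1184 - 28^2)/16 = 400/16 = 25, a_10 = floor((34 + 28)/25) = 2.
  m_11 = 25*2 - 28 = 22, d_11 = (1184 - 22^2)/25 = 700/25 = 28, a_11 = floor((34 + 22)/28) = 2.
  m_12 = 28*2 - 22 = 34, d_12 = (1184 - 34^2)/28 = 28/28 = 1, a_12 = floor((34 + 34)/1) = 68.
  m_13 = 1*68 - 34 = 34, d_13 = (1184 - 34^2)/1 = 28/1 = 28: (m_13, d_13) = (m_1, d_1) = (34, 28), so from here the quotients repeat a_1, ..., a_12; the period length is 12.
So sqrt(1184) = [34; (2, 2, 3, 1, 9, 17, 9, 1, 3, 2, 2, 68)] with period length k = 12.
k is even, so the fundamental solution of x^2 - 1184y^2 = 1 is (p_{k-1}, q_{k-1}) = (p_11, q_11); compute convergents through index 11.
Convergents (p_i = a_i*p_{i-1} + p_{i-2}, q_i = a_i*q_{i-1} + q_{i-2} with p_{-2}=0, p_{-1}=1, q_{-2}=1, q_{-1}=0):
  i=0: a_0=34, p_0 = 34*1 + 0 = 34, q_0 = 34*0 + 1 = 1.
  i=1: a_1=2, p_1 = 2*34 + 1 = 69, q_1 = 2*1 + 0 = 2.
  i=2: a_2=2, p_2 = 2*69 + 34 = 172, q_2 = 2*2 + 1 = 5.
  i=3: a_3=3, p_3 = 3*172 + 69 = 585, q_3 = 3*5 + 2 = 17.
  i=4: a_4=1, p_4 = 1*585 + 172 = 757, q_4 = 1*17 + 5 = 22.
  i=5: a_5=9, p_5 = 9*757 + 585 = 7398, q_5 = 9*22 + 17 = 215.
  i=6: a_6=17, p_6 = 17*7398 + 757 = 126523, q_6 = 17*215 + 22 = 3677.
  i=7: a_7=9, p_7 = 9*126523 + 7398 = 1146105, q_7 = 9*3677 + 215 = 33308.
  i=8: a_8=1, p_8 = 1*1146105 + 126523 = 1272628, q_8 = 1*33308 + 3677 = 36985.
  i=9: a_9=3, p_9 = 3*1272628 + 1146105 = 4963989, q_9 = 3*36985 + 33308 = 144263.
  i=10: a_10=2, p_10 = 2*4963989 + 1272628 = 11200606, q_10 = 2*144263 + 36985 = 325511.
  i=11: a_11=2, p_11 = 2*11200606 + 4963989 = 27365201, q_11 = 2*325511 + 144263 = 795285.
Check: 27365201^2 - 1184*795285^2 = 748854225770401 - 748854225770400 = 1, so (x, y) = (27365201, 795285) solves the equation, and by the theorem it is the least positive solution.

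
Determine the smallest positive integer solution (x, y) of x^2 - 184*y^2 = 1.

(x, y) = (24335, 1794)

First expand sqrt(184) as a continued fraction. With x_i = (sqrt(184) + m_i)/d_i and (m_0, d_0) = (0, 1): a_0 = floor(sqrt(184)) = 13, since 13^2 = 169 <= 184 < 196 = 14^2.
Iterate m_{i+1} = d_i*a_i - m_i, d_{i+1} = (184 - m_{i+1}^2)/d_i, a_{i+1} = floor((a_0 + m_{i+1})/d_{i+1}):
  m_1 = 1*13 - 0 = 13, d_1 = (184 - 13^2)/1 = 15/1 = 15, a_1 = floor((13 + 13)/15) = 1.
  m_2 = 15*1 - 13 = 2, d_2 = (184 - 2^2)/15 = 180/15 = 12, a_2 = floor((13 + 2)/12) = 1.
  m_3 = 12*1 - 2 = 10, d_3 = (184 - 10^2)/12 = 84/12 = 7, a_3 = floor((13 + 10)/7) = 3.
  m_4 = 7*3 - 10 = 11, d_4 = (184 - 11^2)/7 = 63/7 = 9, a_4 = floor((13 + 11)/9) = 2.
  m_5 = 9*2 - 11 = 7, d_5 = (184 - 7^2)/9 = 135/9 = 15, a_5 = floor((13 + 7)/15) = 1.
  m_6 = 15*1 - 7 = 8, d_6 = (184 - 8^2)/15 = 120/15 = 8, a_6 = floor((13 + 8)/8) = 2.
  m_7 = 8*2 - 8 = 8, d_7 = (184 - 8^2)/8 = 120/8 = 15, a_7 = floor((13 + 8)/15) = 1.
  m_8 = 15*1 - 8 = 7, d_8 = (184 - 7^2)/15 = 135/15 = 9, a_8 = floor((13 + 7)/9) = 2.
  m_9 = 9*2 - 7 = 11, d_9 = (184 - 11^2)/9 = 63/9 = 7, a_9 = floor((13 + 11)/7) = 3.
  m_10 = 7*3 - 11 = 10, d_10 = (184 - 10^2)/7 = 84/7 = 12, a_10 = floor((13 + 10)/12) = 1.
  m_11 = 12*1 - 10 = 2, d_11 = (184 - 2^2)/12 = 180/12 = 15, a_11 = floor((13 + 2)/15) = 1.
  m_12 = 15*1 - 2 = 13, d_12 = (184 - 13^2)/15 = 15/15 = 1, a_12 = floor((13 + 13)/1) = 26.
  m_13 = 1*26 - 13 = 13, d_13 = (184 - 13^2)/1 = 15/1 = 15: (m_13, d_13) = (m_1, d_1) = (13, 15), so from here the quotients repeat a_1, ..., a_12; the period length is 12.
So sqrt(184) = [13; (1, 1, 3, 2, 1, 2, 1, 2, 3, 1, 1, 26)] with period length k = 12.
k is even, so the fundamental solution of x^2 - 184y^2 = 1 is (p_{k-1}, q_{k-1}) = (p_11, q_11); compute convergents through index 11.
Convergents (p_i = a_i*p_{i-1} + p_{i-2}, q_i = a_i*q_{i-1} + q_{i-2} with p_{-2}=0, p_{-1}=1, q_{-2}=1, q_{-1}=0):
  i=0: a_0=13, p_0 = 13*1 + 0 = 13, q_0 = 13*0 + 1 = 1.
  i=1: a_1=1, p_1 = 1*13 + 1 = 14, q_1 = 1*1 + 0 = 1.
  i=2: a_2=1, p_2 = 1*14 + 13 = 27, q_2 = 1*1 + 1 = 2.
  i=3: a_3=3, p_3 = 3*27 + 14 = 95, q_3 = 3*2 + 1 = 7.
  i=4: a_4=2, p_4 = 2*95 + 27 = 217, q_4 = 2*7 + 2 = 16.
  i=5: a_5=1, p_5 = 1*217 + 95 = 312, q_5 = 1*16 + 7 = 23.
  i=6: a_6=2, p_6 = 2*312 + 217 = 841, q_6 = 2*23 + 16 = 62.
  i=7: a_7=1, p_7 = 1*841 + 312 = 1153, q_7 = 1*62 + 23 = 85.
  i=8: a_8=2, p_8 = 2*1153 + 841 = 3147, q_8 = 2*85 + 62 = 232.
  i=9: a_9=3, p_9 = 3*3147 + 1153 = 10594, q_9 = 3*232 + 85 = 781.
  i=10: a_10=1, p_10 = 1*10594 + 3147 = 13741, q_10 = 1*781 + 232 = 1013.
  i=11: a_11=1, p_11 = 1*13741 + 10594 = 24335, q_11 = 1*1013 + 781 = 1794.
Check: 24335^2 - 184*1794^2 = 592192225 - 592192224 = 1, so (x, y) = (24335, 1794) solves the equation, and by the theorem it is the least positive solution.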